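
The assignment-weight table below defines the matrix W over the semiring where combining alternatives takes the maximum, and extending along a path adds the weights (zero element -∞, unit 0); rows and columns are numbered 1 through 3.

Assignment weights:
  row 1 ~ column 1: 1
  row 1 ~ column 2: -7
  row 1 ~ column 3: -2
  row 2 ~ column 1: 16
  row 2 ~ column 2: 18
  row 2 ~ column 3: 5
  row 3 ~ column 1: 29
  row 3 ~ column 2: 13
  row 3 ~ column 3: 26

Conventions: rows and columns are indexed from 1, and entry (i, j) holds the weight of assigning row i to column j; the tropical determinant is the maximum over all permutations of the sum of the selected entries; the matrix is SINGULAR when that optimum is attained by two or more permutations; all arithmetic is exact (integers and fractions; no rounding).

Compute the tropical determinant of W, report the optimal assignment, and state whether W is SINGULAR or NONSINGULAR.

σ = (1, 2, 3): 1 + 18 + 26 = 45
σ = (1, 3, 2): 1 + 5 + 13 = 19
σ = (2, 1, 3): (-7) + 16 + 26 = 35
σ = (2, 3, 1): (-7) + 5 + 29 = 27
σ = (3, 1, 2): (-2) + 16 + 13 = 27
σ = (3, 2, 1): (-2) + 18 + 29 = 45
Optimal value attained by: σ = (1, 2, 3).
Answer: det⊕(W) = 45; verdict: SINGULAR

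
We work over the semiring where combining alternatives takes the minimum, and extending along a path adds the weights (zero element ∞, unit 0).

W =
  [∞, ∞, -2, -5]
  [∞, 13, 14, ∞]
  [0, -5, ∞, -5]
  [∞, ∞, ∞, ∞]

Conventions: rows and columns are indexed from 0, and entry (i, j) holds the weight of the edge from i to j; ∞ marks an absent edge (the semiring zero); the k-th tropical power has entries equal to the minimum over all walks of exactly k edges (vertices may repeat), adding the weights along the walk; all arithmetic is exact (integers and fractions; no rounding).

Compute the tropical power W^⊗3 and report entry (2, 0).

W^⊗2:
  [-2, -7, ∞, -7]
  [14, 9, 27, 9]
  [∞, 8, -2, -5]
  [∞, ∞, ∞, ∞]
W^⊗3:
  [∞, 6, -4, -7]
  [27, 22, 12, 9]
  [-2, -7, 22, -7]
  [∞, ∞, ∞, ∞]
Key observation: the optimum is the walk 2->0->2->0, with weight 0 + (-2) + 0 = -2.
Optimal value attained by: walk 2->0->2->0.
Answer: (W^⊗3)[2][0] = -2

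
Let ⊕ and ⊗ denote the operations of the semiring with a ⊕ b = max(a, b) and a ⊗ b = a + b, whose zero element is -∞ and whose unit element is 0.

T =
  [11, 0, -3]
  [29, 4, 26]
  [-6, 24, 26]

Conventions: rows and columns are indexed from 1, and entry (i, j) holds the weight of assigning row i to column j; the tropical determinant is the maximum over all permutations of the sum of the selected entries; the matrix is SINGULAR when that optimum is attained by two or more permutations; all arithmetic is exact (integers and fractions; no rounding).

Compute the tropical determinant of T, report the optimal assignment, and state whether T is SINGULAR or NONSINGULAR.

σ = (1, 2, 3): 11 + 4 + 26 = 41
σ = (1, 3, 2): 11 + 26 + 24 = 61
σ = (2, 1, 3): 0 + 29 + 26 = 55
σ = (2, 3, 1): 0 + 26 + (-6) = 20
σ = (3, 1, 2): (-3) + 29 + 24 = 50
σ = (3, 2, 1): (-3) + 4 + (-6) = -5
Optimal value attained by: σ = (1, 3, 2).
Answer: det⊕(T) = 61; verdict: NONSINGULAR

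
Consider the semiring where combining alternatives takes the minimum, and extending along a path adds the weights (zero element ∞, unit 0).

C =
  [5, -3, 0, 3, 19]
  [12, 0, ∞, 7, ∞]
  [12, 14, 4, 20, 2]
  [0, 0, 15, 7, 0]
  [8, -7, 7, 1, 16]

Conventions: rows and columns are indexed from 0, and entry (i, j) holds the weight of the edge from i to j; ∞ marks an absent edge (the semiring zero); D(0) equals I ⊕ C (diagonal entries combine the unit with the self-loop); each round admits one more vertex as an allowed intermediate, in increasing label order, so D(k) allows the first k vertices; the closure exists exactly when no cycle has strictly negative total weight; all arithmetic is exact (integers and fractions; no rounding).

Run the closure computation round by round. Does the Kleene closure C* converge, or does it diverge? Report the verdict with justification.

D(0):
  [0, -3, 0, 3, 19]
  [12, 0, ∞, 7, ∞]
  [12, 14, 0, 20, 2]
  [0, 0, 15, 0, 0]
  [8, -7, 7, 1, 0]
D(1):
  [0, -3, 0, 3, 19]
  [12, 0, 12, 7, 31]
  [12, 9, 0, 15, 2]
  [0, -3, 0, 0, 0]
  [8, -7, 7, 1, 0]
D(2):
  [0, -3, 0, 3, 19]
  [12, 0, 12, 7, 31]
  [12, 9, 0, 15, 2]
  [0, -3, 0, 0, 0]
  [5, -7, 5, 0, 0]
D(3):
  [0, -3, 0, 3, 2]
  [12, 0, 12, 7, 14]
  [12, 9, 0, 15, 2]
  [0, -3, 0, 0, 0]
  [5, -7, 5, 0, 0]
D(4):
  [0, -3, 0, 3, 2]
  [7, 0, 7, 7, 7]
  [12, 9, 0, 15, 2]
  [0, -3, 0, 0, 0]
  [0, -7, 0, 0, 0]
D(5):
  [0, -5, 0, 2, 2]
  [7, 0, 7, 7, 7]
  [2, -5, 0, 2, 2]
  [0, -7, 0, 0, 0]
  [0, -7, 0, 0, 0]
Key observation: every diagonal entry stays at the unit through all rounds, so no improving cycle exists.
Answer: CONVERGES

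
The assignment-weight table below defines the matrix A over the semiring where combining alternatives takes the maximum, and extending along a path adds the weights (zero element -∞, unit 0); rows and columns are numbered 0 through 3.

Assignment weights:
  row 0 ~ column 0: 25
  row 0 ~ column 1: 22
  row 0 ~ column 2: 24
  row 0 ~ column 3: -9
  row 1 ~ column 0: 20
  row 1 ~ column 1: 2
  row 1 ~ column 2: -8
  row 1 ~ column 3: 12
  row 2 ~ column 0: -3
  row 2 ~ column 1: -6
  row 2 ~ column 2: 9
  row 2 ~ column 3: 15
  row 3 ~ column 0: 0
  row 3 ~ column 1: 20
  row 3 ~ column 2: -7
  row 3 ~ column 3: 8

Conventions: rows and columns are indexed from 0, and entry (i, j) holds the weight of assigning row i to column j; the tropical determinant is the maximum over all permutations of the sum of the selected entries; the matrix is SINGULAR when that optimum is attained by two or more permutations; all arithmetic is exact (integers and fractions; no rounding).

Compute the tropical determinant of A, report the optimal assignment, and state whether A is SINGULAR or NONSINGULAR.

σ = (0, 1, 2, 3): 25 + 2 + 9 + 8 = 44
σ = (0, 1, 3, 2): 25 + 2 + 15 + (-7) = 35
σ = (0, 2, 1, 3): 25 + (-8) + (-6) + 8 = 19
σ = (0, 2, 3, 1): 25 + (-8) + 15 + 20 = 52
σ = (0, 3, 1, 2): 25 + 12 + (-6) + (-7) = 24
σ = (0, 3, 2, 1): 25 + 12 + 9 + 20 = 66
σ = (1, 0, 2, 3): 22 + 20 + 9 + 8 = 59
σ = (1, 0, 3, 2): 22 + 20 + 15 + (-7) = 50
σ = (1, 2, 0, 3): 22 + (-8) + (-3) + 8 = 19
σ = (1, 2, 3, 0): 22 + (-8) + 15 + 0 = 29
σ = (1, 3, 0, 2): 22 + 12 + (-3) + (-7) = 24
σ = (1, 3, 2, 0): 22 + 12 + 9 + 0 = 43
σ = (2, 0, 1, 3): 24 + 20 + (-6) + 8 = 46
σ = (2, 0, 3, 1): 24 + 20 + 15 + 20 = 79
σ = (2, 1, 0, 3): 24 + 2 + (-3) + 8 = 31
σ = (2, 1, 3, 0): 24 + 2 + 15 + 0 = 41
σ = (2, 3, 0, 1): 24 + 12 + (-3) + 20 = 53
σ = (2, 3, 1, 0): 24 + 12 + (-6) + 0 = 30
σ = (3, 0, 1, 2): (-9) + 20 + (-6) + (-7) = -2
σ = (3, 0, 2, 1): (-9) + 20 + 9 + 20 = 40
σ = (3, 1, 0, 2): (-9) + 2 + (-3) + (-7) = -17
σ = (3, 1, 2, 0): (-9) + 2 + 9 + 0 = 2
σ = (3, 2, 0, 1): (-9) + (-8) + (-3) + 20 = 0
σ = (3, 2, 1, 0): (-9) + (-8) + (-6) + 0 = -23
Optimal value attained by: σ = (2, 0, 3, 1).
Answer: det⊕(A) = 79; verdict: NONSINGULAR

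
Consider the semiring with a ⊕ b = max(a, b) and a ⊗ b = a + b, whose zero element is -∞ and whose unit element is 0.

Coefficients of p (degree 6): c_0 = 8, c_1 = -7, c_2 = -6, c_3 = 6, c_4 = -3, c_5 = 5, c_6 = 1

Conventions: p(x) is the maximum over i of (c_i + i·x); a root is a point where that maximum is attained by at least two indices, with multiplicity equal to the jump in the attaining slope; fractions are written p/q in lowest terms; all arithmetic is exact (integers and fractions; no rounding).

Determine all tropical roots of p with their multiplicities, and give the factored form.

hull edge (i=0, c=8) to (i=5, c=5): slope -3/5, span 5
hull edge (i=5, c=5) to (i=6, c=1): slope -4, span 1
Factored form: p(x) = 1 ⊗ (x ⊕ 3/5) ⊗ (x ⊕ 3/5) ⊗ (x ⊕ 3/5) ⊗ (x ⊕ 3/5) ⊗ (x ⊕ 3/5) ⊗ (x ⊕ 4)
Answer: roots = 3/5 (mult 5), 4 (mult 1)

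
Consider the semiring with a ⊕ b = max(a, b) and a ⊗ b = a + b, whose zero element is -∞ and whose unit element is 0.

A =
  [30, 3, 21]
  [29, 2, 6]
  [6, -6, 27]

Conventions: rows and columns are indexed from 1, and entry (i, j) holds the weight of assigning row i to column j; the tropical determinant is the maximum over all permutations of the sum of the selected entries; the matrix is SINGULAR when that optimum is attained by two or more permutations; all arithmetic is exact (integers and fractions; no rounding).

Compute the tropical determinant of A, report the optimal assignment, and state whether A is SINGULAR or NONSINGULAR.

σ = (1, 2, 3): 30 + 2 + 27 = 59
σ = (1, 3, 2): 30 + 6 + (-6) = 30
σ = (2, 1, 3): 3 + 29 + 27 = 59
σ = (2, 3, 1): 3 + 6 + 6 = 15
σ = (3, 1, 2): 21 + 29 + (-6) = 44
σ = (3, 2, 1): 21 + 2 + 6 = 29
Optimal value attained by: σ = (1, 2, 3).
Answer: det⊕(A) = 59; verdict: SINGULAR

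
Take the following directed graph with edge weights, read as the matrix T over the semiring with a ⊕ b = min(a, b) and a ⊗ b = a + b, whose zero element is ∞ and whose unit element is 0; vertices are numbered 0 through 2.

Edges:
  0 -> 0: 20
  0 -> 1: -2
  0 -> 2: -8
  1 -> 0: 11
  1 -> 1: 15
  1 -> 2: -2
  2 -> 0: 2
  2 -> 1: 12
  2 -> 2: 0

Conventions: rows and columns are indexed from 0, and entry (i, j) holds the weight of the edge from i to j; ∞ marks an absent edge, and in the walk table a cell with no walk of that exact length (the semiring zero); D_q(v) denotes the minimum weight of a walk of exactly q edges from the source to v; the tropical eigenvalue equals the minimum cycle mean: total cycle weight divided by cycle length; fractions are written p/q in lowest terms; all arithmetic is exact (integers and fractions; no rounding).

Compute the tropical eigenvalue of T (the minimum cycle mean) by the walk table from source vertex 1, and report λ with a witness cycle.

q=0: [∞, 0, ∞]
q=1: [11, 15, -2]
q=2: [0, 9, -2]
q=3: [0, -2, -8]
Optimal cycle mean attained by: cycle 0->2->0, total (-8) + 2, length 2.
Answer: λ = -3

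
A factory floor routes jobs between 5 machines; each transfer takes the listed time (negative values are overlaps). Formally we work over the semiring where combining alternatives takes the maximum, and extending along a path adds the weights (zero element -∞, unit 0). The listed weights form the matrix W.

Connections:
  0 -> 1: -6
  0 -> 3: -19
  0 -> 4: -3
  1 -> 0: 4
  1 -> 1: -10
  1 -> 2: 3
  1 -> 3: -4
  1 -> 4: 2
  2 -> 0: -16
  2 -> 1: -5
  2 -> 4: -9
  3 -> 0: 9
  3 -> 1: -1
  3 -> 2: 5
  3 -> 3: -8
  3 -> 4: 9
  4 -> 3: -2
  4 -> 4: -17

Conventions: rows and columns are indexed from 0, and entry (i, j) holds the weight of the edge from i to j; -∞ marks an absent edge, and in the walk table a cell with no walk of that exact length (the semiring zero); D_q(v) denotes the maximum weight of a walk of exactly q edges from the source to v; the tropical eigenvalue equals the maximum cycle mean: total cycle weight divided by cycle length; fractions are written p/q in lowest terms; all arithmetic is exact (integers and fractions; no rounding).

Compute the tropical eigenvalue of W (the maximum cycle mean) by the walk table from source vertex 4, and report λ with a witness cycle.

q=0: [-∞, -∞, -∞, -∞, 0]
q=1: [-∞, -∞, -∞, -2, -17]
q=2: [7, -3, 3, -10, 7]
q=3: [1, 1, 0, 5, 4]
q=4: [14, 4, 10, 2, 14]
q=5: [11, 8, 7, 12, 11]
Optimal cycle mean attained by: cycle 3->4->3, total 9 + (-2), length 2.
Answer: λ = 7/2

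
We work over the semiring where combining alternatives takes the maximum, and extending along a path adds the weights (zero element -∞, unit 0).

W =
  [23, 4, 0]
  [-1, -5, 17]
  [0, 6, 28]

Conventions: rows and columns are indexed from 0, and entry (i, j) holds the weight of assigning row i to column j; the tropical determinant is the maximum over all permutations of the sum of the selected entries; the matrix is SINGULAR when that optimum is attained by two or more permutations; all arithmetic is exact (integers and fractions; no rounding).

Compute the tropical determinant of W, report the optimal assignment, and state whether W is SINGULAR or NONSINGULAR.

σ = (0, 1, 2): 23 + (-5) + 28 = 46
σ = (0, 2, 1): 23 + 17 + 6 = 46
σ = (1, 0, 2): 4 + (-1) + 28 = 31
σ = (1, 2, 0): 4 + 17 + 0 = 21
σ = (2, 0, 1): 0 + (-1) + 6 = 5
σ = (2, 1, 0): 0 + (-5) + 0 = -5
Optimal value attained by: σ = (0, 1, 2).
Answer: det⊕(W) = 46; verdict: SINGULAR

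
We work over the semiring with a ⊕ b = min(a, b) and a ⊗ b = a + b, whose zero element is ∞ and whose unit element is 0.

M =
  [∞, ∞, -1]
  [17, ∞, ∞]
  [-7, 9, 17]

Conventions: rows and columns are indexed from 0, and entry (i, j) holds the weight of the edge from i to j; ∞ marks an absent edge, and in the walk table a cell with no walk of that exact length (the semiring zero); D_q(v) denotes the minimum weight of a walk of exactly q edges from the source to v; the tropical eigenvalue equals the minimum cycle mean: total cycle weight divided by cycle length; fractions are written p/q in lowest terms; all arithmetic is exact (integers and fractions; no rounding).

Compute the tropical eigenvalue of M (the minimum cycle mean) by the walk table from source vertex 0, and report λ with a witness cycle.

q=0: [0, ∞, ∞]
q=1: [∞, ∞, -1]
q=2: [-8, 8, 16]
q=3: [9, 25, -9]
Optimal cycle mean attained by: cycle 0->2->0, total (-1) + (-7), length 2.
Answer: λ = -4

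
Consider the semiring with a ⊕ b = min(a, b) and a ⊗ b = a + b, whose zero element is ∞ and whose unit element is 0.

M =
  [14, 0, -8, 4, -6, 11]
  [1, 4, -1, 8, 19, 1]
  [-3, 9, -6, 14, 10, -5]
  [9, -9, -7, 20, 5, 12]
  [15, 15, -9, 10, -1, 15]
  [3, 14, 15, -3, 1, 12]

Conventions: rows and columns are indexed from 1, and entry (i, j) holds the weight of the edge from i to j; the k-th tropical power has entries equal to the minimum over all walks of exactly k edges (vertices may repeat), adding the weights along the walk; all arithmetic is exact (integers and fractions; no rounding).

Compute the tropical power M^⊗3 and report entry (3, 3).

M^⊗2:
  [-11, -5, -15, 4, -7, -13]
  [-4, -1, -7, -2, -5, -6]
  [-9, -3, -12, -8, -9, -11]
  [-10, -5, -13, -1, 3, -12]
  [-12, 0, -15, 5, -2, -14]
  [6, -12, -10, 7, -3, 9]
M^⊗3:
  [-18, -11, -21, -16, -17, -20]
  [-10, -11, -14, -9, -10, -12]
  [-15, -17, -18, -14, -15, -17]
  [-16, -10, -19, -15, -16, -18]
  [-18, -12, -21, -17, -18, -20]
  [-13, -8, -16, -4, -4, -15]
Key observation: the optimum is the walk 3->1->5->3, with weight (-3) + (-6) + (-9) = -18.
Optimal value attained by: walk 3->1->5->3.
Answer: (M^⊗3)[3][3] = -18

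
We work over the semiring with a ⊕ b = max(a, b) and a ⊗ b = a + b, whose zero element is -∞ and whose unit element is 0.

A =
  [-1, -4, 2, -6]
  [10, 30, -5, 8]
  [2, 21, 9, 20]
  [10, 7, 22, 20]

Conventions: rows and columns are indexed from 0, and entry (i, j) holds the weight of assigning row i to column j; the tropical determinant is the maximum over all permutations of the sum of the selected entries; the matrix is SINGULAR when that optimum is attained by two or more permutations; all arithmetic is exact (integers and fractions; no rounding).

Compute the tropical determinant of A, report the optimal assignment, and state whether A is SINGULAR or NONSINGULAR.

σ = (0, 1, 2, 3): (-1) + 30 + 9 + 20 = 58
σ = (0, 1, 3, 2): (-1) + 30 + 20 + 22 = 71
σ = (0, 2, 1, 3): (-1) + (-5) + 21 + 20 = 35
σ = (0, 2, 3, 1): (-1) + (-5) + 20 + 7 = 21
σ = (0, 3, 1, 2): (-1) + 8 + 21 + 22 = 50
σ = (0, 3, 2, 1): (-1) + 8 + 9 + 7 = 23
σ = (1, 0, 2, 3): (-4) + 10 + 9 + 20 = 35
σ = (1, 0, 3, 2): (-4) + 10 + 20 + 22 = 48
σ = (1, 2, 0, 3): (-4) + (-5) + 2 + 20 = 13
σ = (1, 2, 3, 0): (-4) + (-5) + 20 + 10 = 21
σ = (1, 3, 0, 2): (-4) + 8 + 2 + 22 = 28
σ = (1, 3, 2, 0): (-4) + 8 + 9 + 10 = 23
σ = (2, 0, 1, 3): 2 + 10 + 21 + 20 = 53
σ = (2, 0, 3, 1): 2 + 10 + 20 + 7 = 39
σ = (2, 1, 0, 3): 2 + 30 + 2 + 20 = 54
σ = (2, 1, 3, 0): 2 + 30 + 20 + 10 = 62
σ = (2, 3, 0, 1): 2 + 8 + 2 + 7 = 19
σ = (2, 3, 1, 0): 2 + 8 + 21 + 10 = 41
σ = (3, 0, 1, 2): (-6) + 10 + 21 + 22 = 47
σ = (3, 0, 2, 1): (-6) + 10 + 9 + 7 = 20
σ = (3, 1, 0, 2): (-6) + 30 + 2 + 22 = 48
σ = (3, 1, 2, 0): (-6) + 30 + 9 + 10 = 43
σ = (3, 2, 0, 1): (-6) + (-5) + 2 + 7 = -2
σ = (3, 2, 1, 0): (-6) + (-5) + 21 + 10 = 20
Optimal value attained by: σ = (0, 1, 3, 2).
Answer: det⊕(A) = 71; verdict: NONSINGULAR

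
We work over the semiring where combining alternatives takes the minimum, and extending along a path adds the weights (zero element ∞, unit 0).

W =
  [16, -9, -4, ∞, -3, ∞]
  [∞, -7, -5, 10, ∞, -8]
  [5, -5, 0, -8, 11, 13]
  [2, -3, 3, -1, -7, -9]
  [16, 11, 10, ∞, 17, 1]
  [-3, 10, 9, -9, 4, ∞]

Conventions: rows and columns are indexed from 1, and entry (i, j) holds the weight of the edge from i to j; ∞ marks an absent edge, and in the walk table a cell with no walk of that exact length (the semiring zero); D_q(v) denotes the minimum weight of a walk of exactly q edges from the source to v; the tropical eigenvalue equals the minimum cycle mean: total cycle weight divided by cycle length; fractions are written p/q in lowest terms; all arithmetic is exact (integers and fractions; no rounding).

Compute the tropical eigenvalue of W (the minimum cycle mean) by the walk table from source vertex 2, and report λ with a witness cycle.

q=0: [∞, 0, ∞, ∞, ∞, ∞]
q=1: [∞, -7, -5, 10, ∞, -8]
q=2: [-11, -14, -12, -17, -4, -15]
q=3: [-18, -21, -19, -24, -24, -26]
q=4: [-29, -28, -26, -35, -31, -33]
q=5: [-36, -38, -33, -42, -42, -44]
q=6: [-47, -45, -43, -53, -49, -51]
Optimal cycle mean attained by: cycle 4->6->4, total (-9) + (-9), length 2.
Answer: λ = -9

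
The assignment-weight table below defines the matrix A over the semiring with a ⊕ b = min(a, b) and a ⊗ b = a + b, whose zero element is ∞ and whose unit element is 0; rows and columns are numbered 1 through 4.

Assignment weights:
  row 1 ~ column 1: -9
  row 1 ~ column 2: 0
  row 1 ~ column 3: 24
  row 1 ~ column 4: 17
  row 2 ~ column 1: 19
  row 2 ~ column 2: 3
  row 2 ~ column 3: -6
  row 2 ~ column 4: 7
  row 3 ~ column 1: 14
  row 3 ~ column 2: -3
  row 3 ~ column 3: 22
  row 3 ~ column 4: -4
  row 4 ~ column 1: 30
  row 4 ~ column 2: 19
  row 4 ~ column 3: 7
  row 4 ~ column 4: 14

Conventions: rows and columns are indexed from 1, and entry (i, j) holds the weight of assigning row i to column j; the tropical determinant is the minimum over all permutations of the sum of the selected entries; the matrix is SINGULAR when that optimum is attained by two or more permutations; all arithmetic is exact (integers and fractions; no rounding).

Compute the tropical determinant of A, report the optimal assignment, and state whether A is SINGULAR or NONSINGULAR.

σ = (1, 2, 3, 4): (-9) + 3 + 22 + 14 = 30
σ = (1, 2, 4, 3): (-9) + 3 + (-4) + 7 = -3
σ = (1, 3, 2, 4): (-9) + (-6) + (-3) + 14 = -4
σ = (1, 3, 4, 2): (-9) + (-6) + (-4) + 19 = 0
σ = (1, 4, 2, 3): (-9) + 7 + (-3) + 7 = 2
σ = (1, 4, 3, 2): (-9) + 7 + 22 + 19 = 39
σ = (2, 1, 3, 4): 0 + 19 + 22 + 14 = 55
σ = (2, 1, 4, 3): 0 + 19 + (-4) + 7 = 22
σ = (2, 3, 1, 4): 0 + (-6) + 14 + 14 = 22
σ = (2, 3, 4, 1): 0 + (-6) + (-4) + 30 = 20
σ = (2, 4, 1, 3): 0 + 7 + 14 + 7 = 28
σ = (2, 4, 3, 1): 0 + 7 + 22 + 30 = 59
σ = (3, 1, 2, 4): 24 + 19 + (-3) + 14 = 54
σ = (3, 1, 4, 2): 24 + 19 + (-4) + 19 = 58
σ = (3, 2, 1, 4): 24 + 3 + 14 + 14 = 55
σ = (3, 2, 4, 1): 24 + 3 + (-4) + 30 = 53
σ = (3, 4, 1, 2): 24 + 7 + 14 + 19 = 64
σ = (3, 4, 2, 1): 24 + 7 + (-3) + 30 = 58
σ = (4, 1, 2, 3): 17 + 19 + (-3) + 7 = 40
σ = (4, 1, 3, 2): 17 + 19 + 22 + 19 = 77
σ = (4, 2, 1, 3): 17 + 3 + 14 + 7 = 41
σ = (4, 2, 3, 1): 17 + 3 + 22 + 30 = 72
σ = (4, 3, 1, 2): 17 + (-6) + 14 + 19 = 44
σ = (4, 3, 2, 1): 17 + (-6) + (-3) + 30 = 38
Optimal value attained by: σ = (1, 3, 2, 4).
Answer: det⊕(A) = -4; verdict: NONSINGULAR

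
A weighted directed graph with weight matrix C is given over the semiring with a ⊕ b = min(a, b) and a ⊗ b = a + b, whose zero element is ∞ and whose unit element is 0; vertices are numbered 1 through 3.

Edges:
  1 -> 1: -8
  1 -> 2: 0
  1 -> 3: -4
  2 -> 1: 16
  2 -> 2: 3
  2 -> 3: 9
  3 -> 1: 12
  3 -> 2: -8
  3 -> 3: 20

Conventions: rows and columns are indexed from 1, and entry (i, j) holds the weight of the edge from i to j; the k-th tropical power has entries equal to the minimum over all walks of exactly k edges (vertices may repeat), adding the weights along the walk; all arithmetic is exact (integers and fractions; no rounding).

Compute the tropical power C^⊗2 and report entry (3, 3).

C^⊗2:
  [-16, -12, -12]
  [8, 1, 12]
  [4, -5, 1]
Key observation: the optimum is the walk 3->2->3, with weight (-8) + 9 = 1.
Optimal value attained by: walk 3->2->3.
Answer: (C^⊗2)[3][3] = 1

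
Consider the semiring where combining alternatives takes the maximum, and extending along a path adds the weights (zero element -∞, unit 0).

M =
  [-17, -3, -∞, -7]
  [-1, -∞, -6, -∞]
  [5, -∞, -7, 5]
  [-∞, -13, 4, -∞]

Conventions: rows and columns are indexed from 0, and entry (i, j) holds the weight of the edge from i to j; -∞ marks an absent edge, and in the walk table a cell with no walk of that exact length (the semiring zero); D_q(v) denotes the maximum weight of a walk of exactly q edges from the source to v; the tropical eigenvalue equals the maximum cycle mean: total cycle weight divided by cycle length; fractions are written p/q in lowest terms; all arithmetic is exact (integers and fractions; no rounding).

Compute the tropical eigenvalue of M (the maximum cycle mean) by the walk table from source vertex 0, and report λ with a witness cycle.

q=0: [0, -∞, -∞, -∞]
q=1: [-17, -3, -∞, -7]
q=2: [-4, -20, -3, -24]
q=3: [2, -7, -10, 2]
q=4: [-5, -1, 6, -5]
Optimal cycle mean attained by: cycle 2->3->2, total 5 + 4, length 2.
Answer: λ = 9/2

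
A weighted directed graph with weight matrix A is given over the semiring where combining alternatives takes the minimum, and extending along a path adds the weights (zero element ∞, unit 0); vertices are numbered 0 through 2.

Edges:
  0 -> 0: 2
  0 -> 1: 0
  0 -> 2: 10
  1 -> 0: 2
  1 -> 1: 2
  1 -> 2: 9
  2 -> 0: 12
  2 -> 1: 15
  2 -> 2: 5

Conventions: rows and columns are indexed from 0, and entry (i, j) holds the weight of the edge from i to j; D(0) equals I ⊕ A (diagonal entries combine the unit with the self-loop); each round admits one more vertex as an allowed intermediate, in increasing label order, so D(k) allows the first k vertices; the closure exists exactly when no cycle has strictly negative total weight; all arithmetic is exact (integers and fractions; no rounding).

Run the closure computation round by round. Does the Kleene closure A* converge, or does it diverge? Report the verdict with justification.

D(0):
  [0, 0, 10]
  [2, 0, 9]
  [12, 15, 0]
D(1):
  [0, 0, 10]
  [2, 0, 9]
  [12, 12, 0]
D(2):
  [0, 0, 9]
  [2, 0, 9]
  [12, 12, 0]
D(3):
  [0, 0, 9]
  [2, 0, 9]
  [12, 12, 0]
Key observation: every diagonal entry stays at the unit through all rounds, so no improving cycle exists.
Answer: CONVERGES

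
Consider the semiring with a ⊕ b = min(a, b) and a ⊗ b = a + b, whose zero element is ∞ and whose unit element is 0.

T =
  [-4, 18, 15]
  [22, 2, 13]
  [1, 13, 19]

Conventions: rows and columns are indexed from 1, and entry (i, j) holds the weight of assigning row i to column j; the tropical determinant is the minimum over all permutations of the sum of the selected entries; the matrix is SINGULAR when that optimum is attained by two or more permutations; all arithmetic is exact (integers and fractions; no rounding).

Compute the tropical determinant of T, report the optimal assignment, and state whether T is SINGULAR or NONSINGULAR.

σ = (1, 2, 3): (-4) + 2 + 19 = 17
σ = (1, 3, 2): (-4) + 13 + 13 = 22
σ = (2, 1, 3): 18 + 22 + 19 = 59
σ = (2, 3, 1): 18 + 13 + 1 = 32
σ = (3, 1, 2): 15 + 22 + 13 = 50
σ = (3, 2, 1): 15 + 2 + 1 = 18
Optimal value attained by: σ = (1, 2, 3).
Answer: det⊕(T) = 17; verdict: NONSINGULAR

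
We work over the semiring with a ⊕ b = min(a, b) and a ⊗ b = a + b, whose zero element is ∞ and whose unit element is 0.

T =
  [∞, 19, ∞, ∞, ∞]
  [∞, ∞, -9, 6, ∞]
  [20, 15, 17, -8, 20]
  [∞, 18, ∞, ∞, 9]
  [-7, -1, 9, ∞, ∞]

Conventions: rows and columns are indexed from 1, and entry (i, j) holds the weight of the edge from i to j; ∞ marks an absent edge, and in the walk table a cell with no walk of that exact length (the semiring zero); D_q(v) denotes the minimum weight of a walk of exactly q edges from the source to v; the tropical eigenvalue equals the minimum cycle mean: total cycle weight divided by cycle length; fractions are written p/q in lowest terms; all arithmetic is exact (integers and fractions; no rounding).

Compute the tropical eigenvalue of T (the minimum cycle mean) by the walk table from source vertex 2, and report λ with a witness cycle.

q=0: [∞, 0, ∞, ∞, ∞]
q=1: [∞, ∞, -9, 6, ∞]
q=2: [11, 6, 8, -17, 11]
q=3: [4, 1, -3, 0, -8]
q=4: [-15, -9, -8, -11, 9]
q=5: [2, 4, -18, -16, -2]
Optimal cycle mean attained by: cycle 2->3->4->5->2, total (-9) + (-8) + 9 + (-1), length 4.
Answer: λ = -9/4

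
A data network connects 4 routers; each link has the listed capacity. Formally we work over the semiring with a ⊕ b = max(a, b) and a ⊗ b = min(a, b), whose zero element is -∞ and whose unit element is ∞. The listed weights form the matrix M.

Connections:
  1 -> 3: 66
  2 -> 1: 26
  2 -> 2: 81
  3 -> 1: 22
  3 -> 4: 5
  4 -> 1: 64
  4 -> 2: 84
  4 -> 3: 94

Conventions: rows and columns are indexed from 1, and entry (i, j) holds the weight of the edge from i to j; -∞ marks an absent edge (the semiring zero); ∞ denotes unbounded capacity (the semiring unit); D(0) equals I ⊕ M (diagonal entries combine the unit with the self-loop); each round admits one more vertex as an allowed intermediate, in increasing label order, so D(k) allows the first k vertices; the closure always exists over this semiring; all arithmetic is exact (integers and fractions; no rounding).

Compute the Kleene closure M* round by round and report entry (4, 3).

D(0):
  [∞, -∞, 66, -∞]
  [26, ∞, -∞, -∞]
  [22, -∞, ∞, 5]
  [64, 84, 94, ∞]
D(1):
  [∞, -∞, 66, -∞]
  [26, ∞, 26, -∞]
  [22, -∞, ∞, 5]
  [64, 84, 94, ∞]
D(2):
  [∞, -∞, 66, -∞]
  [26, ∞, 26, -∞]
  [22, -∞, ∞, 5]
  [64, 84, 94, ∞]
D(3):
  [∞, -∞, 66, 5]
  [26, ∞, 26, 5]
  [22, -∞, ∞, 5]
  [64, 84, 94, ∞]
D(4):
  [∞, 5, 66, 5]
  [26, ∞, 26, 5]
  [22, 5, ∞, 5]
  [64, 84, 94, ∞]
Answer: M*[4][3] = 94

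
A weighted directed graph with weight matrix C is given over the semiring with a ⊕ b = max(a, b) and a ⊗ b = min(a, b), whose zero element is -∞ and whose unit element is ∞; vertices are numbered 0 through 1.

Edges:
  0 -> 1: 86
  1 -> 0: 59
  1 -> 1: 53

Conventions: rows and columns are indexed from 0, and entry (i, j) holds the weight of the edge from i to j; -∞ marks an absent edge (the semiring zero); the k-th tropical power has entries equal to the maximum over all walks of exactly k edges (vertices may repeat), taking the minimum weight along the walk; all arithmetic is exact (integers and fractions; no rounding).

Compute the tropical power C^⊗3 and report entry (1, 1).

C^⊗2:
  [59, 53]
  [53, 59]
C^⊗3:
  [53, 59]
  [59, 53]
Key observation: the optimum is the walk 1->0->1->1, with weight 59 min 86 min 53 = 53.
Optimal value attained by: walk 1->0->1->1.
Answer: (C^⊗3)[1][1] = 53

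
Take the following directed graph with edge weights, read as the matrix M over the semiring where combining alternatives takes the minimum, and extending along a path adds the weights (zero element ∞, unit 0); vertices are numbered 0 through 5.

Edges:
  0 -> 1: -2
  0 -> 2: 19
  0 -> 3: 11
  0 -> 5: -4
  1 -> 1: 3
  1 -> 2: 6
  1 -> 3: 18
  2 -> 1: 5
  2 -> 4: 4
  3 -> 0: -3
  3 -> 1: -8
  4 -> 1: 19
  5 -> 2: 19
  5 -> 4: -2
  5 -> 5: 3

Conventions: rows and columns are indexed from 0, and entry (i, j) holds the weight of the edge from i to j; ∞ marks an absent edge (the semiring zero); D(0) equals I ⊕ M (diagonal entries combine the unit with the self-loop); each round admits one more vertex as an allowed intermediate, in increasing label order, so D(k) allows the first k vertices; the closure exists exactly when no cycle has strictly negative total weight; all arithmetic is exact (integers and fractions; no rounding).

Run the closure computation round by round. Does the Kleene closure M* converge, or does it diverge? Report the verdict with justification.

D(0):
  [0, -2, 19, 11, ∞, -4]
  [∞, 0, 6, 18, ∞, ∞]
  [∞, 5, 0, ∞, 4, ∞]
  [-3, -8, ∞, 0, ∞, ∞]
  [∞, 19, ∞, ∞, 0, ∞]
  [∞, ∞, 19, ∞, -2, 0]
D(1):
  [0, -2, 19, 11, ∞, -4]
  [∞, 0, 6, 18, ∞, ∞]
  [∞, 5, 0, ∞, 4, ∞]
  [-3, -8, 16, 0, ∞, -7]
  [∞, 19, ∞, ∞, 0, ∞]
  [∞, ∞, 19, ∞, -2, 0]
D(2):
  [0, -2, 4, 11, ∞, -4]
  [∞, 0, 6, 18, ∞, ∞]
  [∞, 5, 0, 23, 4, ∞]
  [-3, -8, -2, 0, ∞, -7]
  [∞, 19, 25, 37, 0, ∞]
  [∞, ∞, 19, ∞, -2, 0]
D(3):
  [0, -2, 4, 11, 8, -4]
  [∞, 0, 6, 18, 10, ∞]
  [∞, 5, 0, 23, 4, ∞]
  [-3, -8, -2, 0, 2, -7]
  [∞, 19, 25, 37, 0, ∞]
  [∞, 24, 19, 42, -2, 0]
D(4):
  [0, -2, 4, 11, 8, -4]
  [15, 0, 6, 18, 10, 11]
  [20, 5, 0, 23, 4, 16]
  [-3, -8, -2, 0, 2, -7]
  [34, 19, 25, 37, 0, 30]
  [39, 24, 19, 42, -2, 0]
D(5):
  [0, -2, 4, 11, 8, -4]
  [15, 0, 6, 18, 10, 11]
  [20, 5, 0, 23, 4, 16]
  [-3, -8, -2, 0, 2, -7]
  [34, 19, 25, 37, 0, 30]
  [32, 17, 19, 35, -2, 0]
D(6):
  [0, -2, 4, 11, -6, -4]
  [15, 0, 6, 18, 9, 11]
  [20, 5, 0, 23, 4, 16]
  [-3, -8, -2, 0, -9, -7]
  [34, 19, 25, 37, 0, 30]
  [32, 17, 19, 35, -2, 0]
Key observation: every diagonal entry stays at the unit through all rounds, so no improving cycle exists.
Answer: CONVERGES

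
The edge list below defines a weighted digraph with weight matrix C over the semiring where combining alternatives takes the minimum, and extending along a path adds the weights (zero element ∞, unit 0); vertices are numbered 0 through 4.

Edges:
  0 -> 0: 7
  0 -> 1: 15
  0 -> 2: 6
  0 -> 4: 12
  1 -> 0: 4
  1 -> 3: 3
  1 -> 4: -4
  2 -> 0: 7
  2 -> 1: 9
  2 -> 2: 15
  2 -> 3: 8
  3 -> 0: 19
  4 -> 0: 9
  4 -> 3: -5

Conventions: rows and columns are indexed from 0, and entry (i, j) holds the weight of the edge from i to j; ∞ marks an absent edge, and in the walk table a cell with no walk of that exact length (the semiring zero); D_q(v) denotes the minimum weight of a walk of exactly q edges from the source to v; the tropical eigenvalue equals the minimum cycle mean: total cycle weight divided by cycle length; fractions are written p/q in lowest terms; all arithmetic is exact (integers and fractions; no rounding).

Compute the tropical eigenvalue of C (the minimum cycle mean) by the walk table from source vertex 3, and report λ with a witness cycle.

q=0: [∞, ∞, ∞, 0, ∞]
q=1: [19, ∞, ∞, ∞, ∞]
q=2: [26, 34, 25, ∞, 31]
q=3: [32, 34, 32, 26, 30]
q=4: [38, 41, 38, 25, 30]
q=5: [39, 47, 44, 25, 37]
Optimal cycle mean attained by: cycle 0->2->1->4->0, total 6 + 9 + (-4) + 9, length 4.
Answer: λ = 5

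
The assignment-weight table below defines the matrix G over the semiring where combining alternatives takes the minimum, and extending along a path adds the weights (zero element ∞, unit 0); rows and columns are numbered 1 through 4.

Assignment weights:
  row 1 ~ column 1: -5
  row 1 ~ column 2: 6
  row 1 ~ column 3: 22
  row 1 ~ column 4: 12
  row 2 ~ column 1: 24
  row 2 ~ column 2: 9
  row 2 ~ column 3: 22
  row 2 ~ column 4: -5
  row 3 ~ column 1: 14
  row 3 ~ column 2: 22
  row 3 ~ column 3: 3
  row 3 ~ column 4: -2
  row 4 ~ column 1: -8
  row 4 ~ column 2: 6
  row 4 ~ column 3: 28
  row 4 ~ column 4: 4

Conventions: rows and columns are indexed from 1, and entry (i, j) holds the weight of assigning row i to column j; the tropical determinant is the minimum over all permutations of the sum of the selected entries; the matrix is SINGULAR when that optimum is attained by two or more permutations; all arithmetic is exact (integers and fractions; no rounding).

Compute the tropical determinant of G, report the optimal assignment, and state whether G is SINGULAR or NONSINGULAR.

σ = (1, 2, 3, 4): (-5) + 9 + 3 + 4 = 11
σ = (1, 2, 4, 3): (-5) + 9 + (-2) + 28 = 30
σ = (1, 3, 2, 4): (-5) + 22 + 22 + 4 = 43
σ = (1, 3, 4, 2): (-5) + 22 + (-2) + 6 = 21
σ = (1, 4, 2, 3): (-5) + (-5) + 22 + 28 = 40
σ = (1, 4, 3, 2): (-5) + (-5) + 3 + 6 = -1
σ = (2, 1, 3, 4): 6 + 24 + 3 + 4 = 37
σ = (2, 1, 4, 3): 6 + 24 + (-2) + 28 = 56
σ = (2, 3, 1, 4): 6 + 22 + 14 + 4 = 46
σ = (2, 3, 4, 1): 6 + 22 + (-2) + (-8) = 18
σ = (2, 4, 1, 3): 6 + (-5) + 14 + 28 = 43
σ = (2, 4, 3, 1): 6 + (-5) + 3 + (-8) = -4
σ = (3, 1, 2, 4): 22 + 24 + 22 + 4 = 72
σ = (3, 1, 4, 2): 22 + 24 + (-2) + 6 = 50
σ = (3, 2, 1, 4): 22 + 9 + 14 + 4 = 49
σ = (3, 2, 4, 1): 22 + 9 + (-2) + (-8) = 21
σ = (3, 4, 1, 2): 22 + (-5) + 14 + 6 = 37
σ = (3, 4, 2, 1): 22 + (-5) + 22 + (-8) = 31
σ = (4, 1, 2, 3): 12 + 24 + 22 + 28 = 86
σ = (4, 1, 3, 2): 12 + 24 + 3 + 6 = 45
σ = (4, 2, 1, 3): 12 + 9 + 14 + 28 = 63
σ = (4, 2, 3, 1): 12 + 9 + 3 + (-8) = 16
σ = (4, 3, 1, 2): 12 + 22 + 14 + 6 = 54
σ = (4, 3, 2, 1): 12 + 22 + 22 + (-8) = 48
Optimal value attained by: σ = (2, 4, 3, 1).
Answer: det⊕(G) = -4; verdict: NONSINGULAR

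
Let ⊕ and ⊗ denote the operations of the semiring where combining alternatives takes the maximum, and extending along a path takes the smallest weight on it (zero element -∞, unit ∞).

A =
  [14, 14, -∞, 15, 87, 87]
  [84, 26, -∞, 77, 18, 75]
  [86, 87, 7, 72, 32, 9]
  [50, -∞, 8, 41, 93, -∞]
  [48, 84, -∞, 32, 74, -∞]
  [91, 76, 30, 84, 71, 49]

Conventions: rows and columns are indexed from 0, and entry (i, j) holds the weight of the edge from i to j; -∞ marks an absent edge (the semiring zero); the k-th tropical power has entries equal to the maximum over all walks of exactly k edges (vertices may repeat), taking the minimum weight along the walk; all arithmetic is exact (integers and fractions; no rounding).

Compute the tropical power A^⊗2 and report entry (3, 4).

A^⊗2:
  [87, 84, 30, 84, 74, 49]
  [75, 75, 30, 75, 84, 84]
  [84, 32, 9, 77, 86, 86]
  [48, 84, 8, 41, 74, 50]
  [84, 74, 8, 77, 74, 75]
  [76, 71, 30, 76, 87, 87]
Key observation: the optimum is the walk 3->4->4, with weight 93 min 74 = 74.
Optimal value attained by: walk 3->4->4.
Answer: (A^⊗2)[3][4] = 74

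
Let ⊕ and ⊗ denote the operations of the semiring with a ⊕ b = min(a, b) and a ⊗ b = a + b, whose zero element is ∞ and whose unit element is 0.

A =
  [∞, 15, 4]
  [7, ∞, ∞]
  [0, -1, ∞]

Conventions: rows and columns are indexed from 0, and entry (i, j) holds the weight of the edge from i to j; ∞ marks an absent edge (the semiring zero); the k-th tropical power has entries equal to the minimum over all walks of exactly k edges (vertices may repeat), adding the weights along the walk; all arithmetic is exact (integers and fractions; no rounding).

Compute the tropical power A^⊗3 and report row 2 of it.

A^⊗2:
  [4, 3, ∞]
  [∞, 22, 11]
  [6, 15, 4]
A^⊗3:
  [10, 19, 8]
  [11, 10, ∞]
  [4, 3, 10]
Answer: row 2 of A^⊗3 = [4, 3, 10]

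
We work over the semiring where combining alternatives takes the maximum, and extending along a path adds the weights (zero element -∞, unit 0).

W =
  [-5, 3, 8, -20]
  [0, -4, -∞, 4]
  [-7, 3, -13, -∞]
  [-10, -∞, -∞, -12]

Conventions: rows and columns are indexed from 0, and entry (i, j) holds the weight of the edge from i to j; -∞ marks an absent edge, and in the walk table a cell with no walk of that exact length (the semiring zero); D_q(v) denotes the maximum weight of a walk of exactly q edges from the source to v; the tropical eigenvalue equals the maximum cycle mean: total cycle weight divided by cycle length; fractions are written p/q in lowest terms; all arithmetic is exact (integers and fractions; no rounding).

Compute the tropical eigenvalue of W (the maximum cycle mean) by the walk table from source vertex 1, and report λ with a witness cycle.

q=0: [-∞, 0, -∞, -∞]
q=1: [0, -4, -∞, 4]
q=2: [-4, 3, 8, 0]
q=3: [3, 11, 4, 7]
q=4: [11, 7, 11, 15]
Optimal cycle mean attained by: cycle 0->2->1->0, total 8 + 3 + 0, length 3.
Answer: λ = 11/3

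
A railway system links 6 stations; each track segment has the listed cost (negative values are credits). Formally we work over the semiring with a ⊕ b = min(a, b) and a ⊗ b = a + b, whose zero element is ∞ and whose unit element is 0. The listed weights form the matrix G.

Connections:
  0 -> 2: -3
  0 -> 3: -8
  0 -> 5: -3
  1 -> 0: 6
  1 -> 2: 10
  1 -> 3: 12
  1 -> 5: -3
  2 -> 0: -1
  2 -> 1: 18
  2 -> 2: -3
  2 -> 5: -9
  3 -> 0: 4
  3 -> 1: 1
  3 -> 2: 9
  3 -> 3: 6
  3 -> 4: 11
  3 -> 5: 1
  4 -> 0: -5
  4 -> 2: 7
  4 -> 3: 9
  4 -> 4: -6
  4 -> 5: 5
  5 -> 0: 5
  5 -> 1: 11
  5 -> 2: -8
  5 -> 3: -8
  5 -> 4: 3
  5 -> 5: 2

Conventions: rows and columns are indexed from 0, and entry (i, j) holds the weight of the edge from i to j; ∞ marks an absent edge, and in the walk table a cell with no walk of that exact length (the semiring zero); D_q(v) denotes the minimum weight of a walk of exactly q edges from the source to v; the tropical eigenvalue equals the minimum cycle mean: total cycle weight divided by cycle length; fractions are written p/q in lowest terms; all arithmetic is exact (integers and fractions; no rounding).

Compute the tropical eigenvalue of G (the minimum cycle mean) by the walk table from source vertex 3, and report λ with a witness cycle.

q=0: [∞, ∞, ∞, 0, ∞, ∞]
q=1: [4, 1, 9, 6, 11, 1]
q=2: [6, 7, -7, -7, 4, -2]
q=3: [-8, -6, -10, -10, -2, -16]
q=4: [-11, -9, -24, -24, -13, -19]
q=5: [-25, -23, -27, -27, -19, -33]
q=6: [-28, -26, -41, -41, -30, -36]
Optimal cycle mean attained by: cycle 2->5->2, total (-9) + (-8), length 2.
Answer: λ = -17/2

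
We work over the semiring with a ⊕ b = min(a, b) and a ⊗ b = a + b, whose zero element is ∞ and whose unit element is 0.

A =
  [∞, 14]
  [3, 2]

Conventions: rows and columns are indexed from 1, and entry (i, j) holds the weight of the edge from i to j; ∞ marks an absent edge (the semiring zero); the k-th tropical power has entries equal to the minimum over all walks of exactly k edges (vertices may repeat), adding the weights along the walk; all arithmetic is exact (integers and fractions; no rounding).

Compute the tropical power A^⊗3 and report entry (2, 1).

A^⊗2:
  [17, 16]
  [5, 4]
A^⊗3:
  [19, 18]
  [7, 6]
Key observation: the optimum is the walk 2->2->2->1, with weight 2 + 2 + 3 = 7.
Optimal value attained by: walk 2->2->2->1.
Answer: (A^⊗3)[2][1] = 7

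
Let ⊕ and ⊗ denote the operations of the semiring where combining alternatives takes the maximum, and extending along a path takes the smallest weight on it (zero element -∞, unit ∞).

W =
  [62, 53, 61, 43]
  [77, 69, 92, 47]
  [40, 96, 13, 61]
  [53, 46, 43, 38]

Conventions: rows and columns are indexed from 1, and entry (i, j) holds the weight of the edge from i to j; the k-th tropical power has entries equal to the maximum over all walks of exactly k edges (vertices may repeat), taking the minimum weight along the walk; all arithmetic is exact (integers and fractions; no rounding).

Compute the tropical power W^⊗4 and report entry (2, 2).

W^⊗2:
  [62, 61, 61, 61]
  [69, 92, 69, 61]
  [77, 69, 92, 47]
  [53, 53, 53, 46]
W^⊗3:
  [62, 61, 61, 61]
  [77, 69, 92, 61]
  [69, 92, 69, 61]
  [53, 53, 53, 53]
W^⊗4:
  [62, 61, 61, 61]
  [69, 92, 69, 61]
  [77, 69, 92, 61]
  [53, 53, 53, 53]
Key observation: the optimum is the walk 2->3->2->3->2, with weight 92 min 96 min 92 min 96 = 92.
Optimal value attained by: walk 2->3->2->3->2.
Answer: (W^⊗4)[2][2] = 92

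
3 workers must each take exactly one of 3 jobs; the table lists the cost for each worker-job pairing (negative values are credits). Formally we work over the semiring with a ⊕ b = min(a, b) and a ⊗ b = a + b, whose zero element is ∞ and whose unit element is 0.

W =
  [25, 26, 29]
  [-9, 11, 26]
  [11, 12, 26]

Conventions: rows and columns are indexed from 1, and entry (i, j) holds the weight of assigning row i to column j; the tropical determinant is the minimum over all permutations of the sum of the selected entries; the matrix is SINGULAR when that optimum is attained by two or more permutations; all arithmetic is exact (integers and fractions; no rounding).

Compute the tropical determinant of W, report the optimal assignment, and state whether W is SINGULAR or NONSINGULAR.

σ = (1, 2, 3): 25 + 11 + 26 = 62
σ = (1, 3, 2): 25 + 26 + 12 = 63
σ = (2, 1, 3): 26 + (-9) + 26 = 43
σ = (2, 3, 1): 26 + 26 + 11 = 63
σ = (3, 1, 2): 29 + (-9) + 12 = 32
σ = (3, 2, 1): 29 + 11 + 11 = 51
Optimal value attained by: σ = (3, 1, 2).
Answer: det⊕(W) = 32; verdict: NONSINGULAR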